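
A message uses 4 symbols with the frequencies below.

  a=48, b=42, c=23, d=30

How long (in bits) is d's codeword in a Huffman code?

Huffman merges, smallest pair first:
combine c(23), d(30) → 53
combine b(42), a(48) → 90
combine 53, 90 → 143
d's leaf is at depth 2, giving a 2-bit codeword.

2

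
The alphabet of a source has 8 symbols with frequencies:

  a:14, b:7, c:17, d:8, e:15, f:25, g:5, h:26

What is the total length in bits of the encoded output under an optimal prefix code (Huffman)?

Greedily combine the two least-frequent nodes:
combine g(5), b(7) → 12
combine d(8), 12 → 20
combine a(14), e(15) → 29
combine c(17), 20 → 37
combine f(25), h(26) → 51
combine 29, 37 → 66
combine 51, 66 → 117
The encoded length is the sum of every internal node's weight: 12 + 20 + 29 + 37 + 51 + 66 + 117 = 332 bits.

332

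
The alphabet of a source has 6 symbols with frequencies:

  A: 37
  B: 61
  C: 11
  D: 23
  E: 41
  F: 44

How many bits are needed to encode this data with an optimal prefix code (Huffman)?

539

Greedily combine the two least-frequent nodes:
C(11) + D(23) → 34
34 + A(37) → 71
E(41) + F(44) → 85
B(61) + 71 → 132
85 + 132 → 217
Total encoded bits = sum of merged weights = 34 + 71 + 85 + 132 + 217 = 539.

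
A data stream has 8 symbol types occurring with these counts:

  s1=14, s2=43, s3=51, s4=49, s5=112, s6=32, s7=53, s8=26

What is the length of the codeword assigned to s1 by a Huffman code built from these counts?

Repeatedly merge the two smallest:
s1(14) + s8(26) → 40
s6(32) + 40 → 72
s2(43) + s4(49) → 92
s3(51) + s7(53) → 104
72 + 92 → 164
104 + s5(112) → 216
164 + 216 → 380
s1 sits 4 levels below the root, so its codeword is 4 bits.

4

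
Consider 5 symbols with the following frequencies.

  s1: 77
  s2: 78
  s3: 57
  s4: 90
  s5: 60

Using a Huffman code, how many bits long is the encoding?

Greedily combine the two least-frequent nodes:
combine s3(57), s5(60) → 117
combine s1(77), s2(78) → 155
combine s4(90), 117 → 207
combine 155, 207 → 362
Each symbol's bit-cost is frequency × depth; summing gives 841 bits (equivalently 117 + 155 + 207 + 362).

841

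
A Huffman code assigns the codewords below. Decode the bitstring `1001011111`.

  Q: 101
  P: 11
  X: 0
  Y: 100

YQPP

Read left to right; each codeword is recognised as soon as it completes (prefix code):
  100→Y | 101→Q | 11→P | 11→P
Decoded message: YQPP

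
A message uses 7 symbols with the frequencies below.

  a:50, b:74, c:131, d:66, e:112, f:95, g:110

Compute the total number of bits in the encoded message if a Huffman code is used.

1783

Merge the two smallest weights repeatedly:
a(50) + d(66) → 116
b(74) + f(95) → 169
g(110) + e(112) → 222
116 + c(131) → 247
169 + 222 → 391
247 + 391 → 638
Each symbol's bit-cost is frequency × depth; summing gives 1783 bits (equivalently 116 + 169 + 222 + 247 + 391 + 638).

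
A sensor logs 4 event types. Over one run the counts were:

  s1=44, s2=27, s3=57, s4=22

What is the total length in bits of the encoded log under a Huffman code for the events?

292

Greedily combine the two least-frequent nodes:
combine s4(22), s2(27) → 49
combine s1(44), 49 → 93
combine s3(57), 93 → 150
The encoded length is the sum of every internal node's weight: 49 + 93 + 150 = 292 bits.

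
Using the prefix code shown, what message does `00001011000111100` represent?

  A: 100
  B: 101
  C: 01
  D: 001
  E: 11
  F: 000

FCCACEA

Read left to right; each codeword is recognised as soon as it completes (prefix code):
  000→F | 01→C | 01→C | 100→A | 01→C | 11→E | 100→A
Decoded message: FCCACEA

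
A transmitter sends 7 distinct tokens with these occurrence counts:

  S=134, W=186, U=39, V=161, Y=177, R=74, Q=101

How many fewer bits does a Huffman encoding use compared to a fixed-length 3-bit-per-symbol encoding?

Fixed-length: 3 bits × 872 symbols = 2616 bits.
Huffman merges:
merge U(39) and R(74): 113
merge Q(101) and 113: 214
merge S(134) and V(161): 295
merge Y(177) and W(186): 363
merge 214 and 295: 509
merge 363 and 509: 872
Huffman total = 113 + 214 + 295 + 363 + 509 + 872 = 2366 bits.
Saving = 2616 − 2366 = 250 bits.

250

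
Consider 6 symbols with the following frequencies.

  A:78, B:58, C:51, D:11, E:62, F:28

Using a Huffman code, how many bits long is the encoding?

Merge the two smallest weights repeatedly:
combine D(11), F(28) → 39
combine 39, C(51) → 90
combine B(58), E(62) → 120
combine A(78), 90 → 168
combine 120, 168 → 288
Each symbol's bit-cost is frequency × depth; summing gives 705 bits (equivalently 39 + 90 + 120 + 168 + 288).

705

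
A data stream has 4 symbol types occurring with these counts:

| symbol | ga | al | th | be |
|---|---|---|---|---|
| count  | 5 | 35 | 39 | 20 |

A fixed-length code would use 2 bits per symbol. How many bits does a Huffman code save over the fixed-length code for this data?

Fixed-length: 2 bits × 99 symbols = 198 bits.
Huffman merges:
combine ga(5), be(20) → 25
combine 25, al(35) → 60
combine th(39), 60 → 99
Huffman total = 25 + 60 + 99 = 184 bits.
Saving = 198 − 184 = 14 bits.

14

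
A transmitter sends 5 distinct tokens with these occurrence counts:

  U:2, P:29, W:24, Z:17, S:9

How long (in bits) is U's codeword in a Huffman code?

Huffman merges, smallest pair first:
combine U(2), S(9) → 11
combine 11, Z(17) → 28
combine W(24), 28 → 52
combine P(29), 52 → 81
U sits 4 levels below the root, so its codeword is 4 bits.

4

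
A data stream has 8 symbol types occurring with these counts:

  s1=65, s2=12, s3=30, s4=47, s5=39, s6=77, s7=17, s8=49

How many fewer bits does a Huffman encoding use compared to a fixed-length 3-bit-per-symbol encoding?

Fixed-length: 3 bits × 336 symbols = 1008 bits.
Huffman merges:
combine s2(12), s7(17) → 29
combine 29, s3(30) → 59
combine s5(39), s4(47) → 86
combine s8(49), 59 → 108
combine s1(65), s6(77) → 142
combine 86, 108 → 194
combine 142, 194 → 336
Huffman total = 29 + 59 + 86 + 108 + 142 + 194 + 336 = 954 bits.
Saving = 1008 − 954 = 54 bits.

54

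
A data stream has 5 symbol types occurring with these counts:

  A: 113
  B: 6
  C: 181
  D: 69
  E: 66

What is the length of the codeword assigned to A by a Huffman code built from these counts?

Repeatedly merge the two smallest:
B(6) + E(66) → 72
D(69) + 72 → 141
A(113) + 141 → 254
C(181) + 254 → 435
The subtree containing A is merged 2 times, so code length = 2.

2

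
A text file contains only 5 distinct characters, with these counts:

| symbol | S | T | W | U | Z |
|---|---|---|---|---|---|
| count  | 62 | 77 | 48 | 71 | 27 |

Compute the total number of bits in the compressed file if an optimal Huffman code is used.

Merge the two smallest weights repeatedly:
combine Z(27), W(48) → 75
combine S(62), U(71) → 133
combine 75, T(77) → 152
combine 133, 152 → 285
Each symbol's bit-cost is frequency × depth; summing gives 645 bits (equivalently 75 + 133 + 152 + 285).

645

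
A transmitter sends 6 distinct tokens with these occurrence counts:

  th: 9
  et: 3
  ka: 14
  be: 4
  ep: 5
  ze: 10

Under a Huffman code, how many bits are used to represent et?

Huffman merges, smallest pair first:
et(3) + be(4) → 7
ep(5) + 7 → 12
th(9) + ze(10) → 19
12 + ka(14) → 26
19 + 26 → 45
et's leaf is at depth 4, giving a 4-bit codeword.

4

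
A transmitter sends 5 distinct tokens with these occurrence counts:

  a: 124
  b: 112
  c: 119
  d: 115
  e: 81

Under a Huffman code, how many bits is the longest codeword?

Merge the two lowest-weight nodes at each step:
merge e(81) and b(112): 193
merge d(115) and c(119): 234
merge a(124) and 193: 317
merge 234 and 317: 551
Maximum depth reached is 3.

3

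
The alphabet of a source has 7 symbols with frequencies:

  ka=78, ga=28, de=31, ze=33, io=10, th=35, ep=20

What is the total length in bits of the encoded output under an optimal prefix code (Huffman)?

622

Build the Huffman tree bottom-up:
combine io(10), ep(20) → 30
combine ga(28), 30 → 58
combine de(31), ze(33) → 64
combine th(35), 58 → 93
combine 64, ka(78) → 142
combine 93, 142 → 235
Total encoded bits = sum of merged weights = 30 + 58 + 64 + 93 + 142 + 235 = 622.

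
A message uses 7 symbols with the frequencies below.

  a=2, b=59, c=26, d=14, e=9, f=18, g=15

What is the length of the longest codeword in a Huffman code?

Merge the two lowest-weight nodes at each step:
combine a(2), e(9) → 11
combine 11, d(14) → 25
combine g(15), f(18) → 33
combine 25, c(26) → 51
combine 33, 51 → 84
combine b(59), 84 → 143
Maximum depth reached is 5.

5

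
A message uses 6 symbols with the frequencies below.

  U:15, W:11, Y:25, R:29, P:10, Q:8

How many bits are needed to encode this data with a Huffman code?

Build the Huffman tree bottom-up:
combine Q(8), P(10) → 18
combine W(11), U(15) → 26
combine 18, Y(25) → 43
combine 26, R(29) → 55
combine 43, 55 → 98
Each symbol's bit-cost is frequency × depth; summing gives 240 bits (equivalently 18 + 26 + 43 + 55 + 98).

240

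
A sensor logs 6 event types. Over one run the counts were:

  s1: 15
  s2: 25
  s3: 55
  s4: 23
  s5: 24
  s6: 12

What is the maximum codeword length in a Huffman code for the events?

4

Merge the two lowest-weight nodes at each step:
merge s6(12) and s1(15): 27
merge s4(23) and s5(24): 47
merge s2(25) and 27: 52
merge 47 and 52: 99
merge s3(55) and 99: 154
Maximum depth reached is 4.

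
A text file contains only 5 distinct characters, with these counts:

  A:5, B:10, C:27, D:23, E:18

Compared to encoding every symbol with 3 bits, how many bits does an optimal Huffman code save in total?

Fixed-length: 3 bits × 83 symbols = 249 bits.
Huffman merges:
combine A(5), B(10) → 15
combine 15, E(18) → 33
combine D(23), C(27) → 50
combine 33, 50 → 83
Huffman total = 15 + 33 + 50 + 83 = 181 bits.
Saving = 249 − 181 = 68 bits.

68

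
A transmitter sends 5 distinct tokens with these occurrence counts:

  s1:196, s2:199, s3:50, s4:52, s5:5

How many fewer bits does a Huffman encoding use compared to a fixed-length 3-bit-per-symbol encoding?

Fixed-length: 3 bits × 502 symbols = 1506 bits.
Huffman merges:
s5(5) + s3(50) → 55
s4(52) + 55 → 107
107 + s1(196) → 303
s2(199) + 303 → 502
Huffman total = 55 + 107 + 303 + 502 = 967 bits.
Saving = 1506 − 967 = 539 bits.

539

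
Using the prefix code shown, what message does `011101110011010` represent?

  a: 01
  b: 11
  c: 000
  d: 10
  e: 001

ababedd

Read left to right; each codeword is recognised as soon as it completes (prefix code):
  01→a | 11→b | 01→a | 11→b | 001→e | 10→d | 10→d
Decoded message: ababedd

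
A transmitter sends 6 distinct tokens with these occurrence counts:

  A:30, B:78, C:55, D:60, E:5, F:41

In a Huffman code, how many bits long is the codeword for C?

Build the tree from the bottom:
E(5) + A(30) → 35
35 + F(41) → 76
C(55) + D(60) → 115
76 + B(78) → 154
115 + 154 → 269
The subtree containing C is merged 2 times, so code length = 2.

2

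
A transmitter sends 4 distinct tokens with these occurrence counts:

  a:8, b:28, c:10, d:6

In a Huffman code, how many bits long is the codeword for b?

Build the tree from the bottom:
merge d(6) and a(8): 14
merge c(10) and 14: 24
merge 24 and b(28): 52
b is a child of the root — depth 1, so its codeword is a single bit.

1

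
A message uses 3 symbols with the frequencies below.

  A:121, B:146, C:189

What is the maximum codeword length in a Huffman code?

2

Merge the two lowest-weight nodes at each step:
A(121) + B(146) → 267
C(189) + 267 → 456
The rarest symbols sit at the bottom; the longest codeword is 2 bits.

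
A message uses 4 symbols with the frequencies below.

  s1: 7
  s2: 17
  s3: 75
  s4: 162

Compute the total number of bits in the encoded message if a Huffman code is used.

Merge the two smallest weights repeatedly:
s1(7) + s2(17) → 24
24 + s3(75) → 99
99 + s4(162) → 261
The encoded length is the sum of every internal node's weight: 24 + 99 + 261 = 384 bits.

384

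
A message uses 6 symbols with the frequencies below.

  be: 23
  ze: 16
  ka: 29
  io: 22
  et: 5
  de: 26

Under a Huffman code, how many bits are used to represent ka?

Huffman merges, smallest pair first:
combine et(5), ze(16) → 21
combine 21, io(22) → 43
combine be(23), de(26) → 49
combine ka(29), 43 → 72
combine 49, 72 → 121
ka's leaf is at depth 2, giving a 2-bit codeword.

2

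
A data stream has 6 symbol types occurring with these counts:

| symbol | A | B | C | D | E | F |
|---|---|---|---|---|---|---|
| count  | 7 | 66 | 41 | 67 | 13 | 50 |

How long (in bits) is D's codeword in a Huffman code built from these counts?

Build the tree from the bottom:
merge A(7) and E(13): 20
merge 20 and C(41): 61
merge F(50) and 61: 111
merge B(66) and D(67): 133
merge 111 and 133: 244
D sits 2 levels below the root, so its codeword is 2 bits.

2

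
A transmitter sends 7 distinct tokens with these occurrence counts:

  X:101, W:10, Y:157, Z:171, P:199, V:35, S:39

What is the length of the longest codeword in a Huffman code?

5

Merge the two lowest-weight nodes at each step:
W(10) + V(35) → 45
S(39) + 45 → 84
84 + X(101) → 185
Y(157) + Z(171) → 328
185 + P(199) → 384
328 + 384 → 712
The rarest symbols sit at the bottom; the longest codeword is 5 bits.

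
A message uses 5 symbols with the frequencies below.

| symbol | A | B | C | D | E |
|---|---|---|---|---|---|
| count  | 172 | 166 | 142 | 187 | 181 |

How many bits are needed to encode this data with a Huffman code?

Greedily combine the two least-frequent nodes:
combine C(142), B(166) → 308
combine A(172), E(181) → 353
combine D(187), 308 → 495
combine 353, 495 → 848
The encoded length is the sum of every internal node's weight: 308 + 353 + 495 + 848 = 2004 bits.

2004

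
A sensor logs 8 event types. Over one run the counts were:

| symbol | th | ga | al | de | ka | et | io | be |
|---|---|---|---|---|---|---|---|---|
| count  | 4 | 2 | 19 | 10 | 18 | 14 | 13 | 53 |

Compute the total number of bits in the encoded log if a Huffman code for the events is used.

Merge the two smallest weights repeatedly:
ga(2) + th(4) → 6
6 + de(10) → 16
io(13) + et(14) → 27
16 + ka(18) → 34
al(19) + 27 → 46
34 + 46 → 80
be(53) + 80 → 133
Each symbol's bit-cost is frequency × depth; summing gives 342 bits (equivalently 6 + 16 + 27 + 34 + 46 + 80 + 133).

342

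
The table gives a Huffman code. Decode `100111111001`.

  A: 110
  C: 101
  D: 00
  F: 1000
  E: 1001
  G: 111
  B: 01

EGAB

Read left to right; each codeword is recognised as soon as it completes (prefix code):
  1001→E | 111→G | 110→A | 01→B
Decoded message: EGAB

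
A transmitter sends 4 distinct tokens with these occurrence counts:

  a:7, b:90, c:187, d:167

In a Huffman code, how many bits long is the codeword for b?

Build the tree from the bottom:
merge a(7) and b(90): 97
merge 97 and d(167): 264
merge c(187) and 264: 451
The subtree containing b is merged 3 times, so code length = 3.

3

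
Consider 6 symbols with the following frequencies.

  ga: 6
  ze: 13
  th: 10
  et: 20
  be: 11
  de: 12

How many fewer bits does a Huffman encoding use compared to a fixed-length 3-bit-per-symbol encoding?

Fixed-length: 3 bits × 72 symbols = 216 bits.
Huffman merges:
merge ga(6) and th(10): 16
merge be(11) and de(12): 23
merge ze(13) and 16: 29
merge et(20) and 23: 43
merge 29 and 43: 72
Huffman total = 16 + 23 + 29 + 43 + 72 = 183 bits.
Saving = 216 − 183 = 33 bits.

33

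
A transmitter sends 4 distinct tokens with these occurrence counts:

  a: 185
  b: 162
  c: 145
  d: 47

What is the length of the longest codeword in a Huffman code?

2

Merge the two lowest-weight nodes at each step:
merge d(47) and c(145): 192
merge b(162) and a(185): 347
merge 192 and 347: 539
The first pair merged (d, c) ends up deepest, at depth 2.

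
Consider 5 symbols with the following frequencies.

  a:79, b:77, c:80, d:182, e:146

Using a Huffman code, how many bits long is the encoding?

1284

Merge the two smallest weights repeatedly:
combine b(77), a(79) → 156
combine c(80), e(146) → 226
combine 156, d(182) → 338
combine 226, 338 → 564
The encoded length is the sum of every internal node's weight: 156 + 226 + 338 + 564 = 1284 bits.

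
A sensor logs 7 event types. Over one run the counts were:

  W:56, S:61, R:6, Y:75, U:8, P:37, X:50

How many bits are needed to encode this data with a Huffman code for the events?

752

Build the Huffman tree bottom-up:
combine R(6), U(8) → 14
combine 14, P(37) → 51
combine X(50), 51 → 101
combine W(56), S(61) → 117
combine Y(75), 101 → 176
combine 117, 176 → 293
The encoded length is the sum of every internal node's weight: 14 + 51 + 101 + 117 + 176 + 293 = 752 bits.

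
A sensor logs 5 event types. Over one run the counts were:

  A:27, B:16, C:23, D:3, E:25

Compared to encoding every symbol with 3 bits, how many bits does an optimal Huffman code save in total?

Fixed-length: 3 bits × 94 symbols = 282 bits.
Huffman merges:
combine D(3), B(16) → 19
combine 19, C(23) → 42
combine E(25), A(27) → 52
combine 42, 52 → 94
Huffman total = 19 + 42 + 52 + 94 = 207 bits.
Saving = 282 − 207 = 75 bits.

75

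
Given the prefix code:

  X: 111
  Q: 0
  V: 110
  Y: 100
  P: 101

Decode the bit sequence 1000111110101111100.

YQXVPXY

Read left to right; each codeword is recognised as soon as it completes (prefix code):
  100→Y | 0→Q | 111→X | 110→V | 101→P | 111→X | 100→Y
Decoded message: YQXVPXY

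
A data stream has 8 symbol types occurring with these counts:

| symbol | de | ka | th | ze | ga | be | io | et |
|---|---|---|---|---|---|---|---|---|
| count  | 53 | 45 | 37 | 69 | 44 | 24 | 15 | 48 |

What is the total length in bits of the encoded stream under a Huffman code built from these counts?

Build the Huffman tree bottom-up:
io(15) + be(24) → 39
th(37) + 39 → 76
ga(44) + ka(45) → 89
et(48) + de(53) → 101
ze(69) + 76 → 145
89 + 101 → 190
145 + 190 → 335
The encoded length is the sum of every internal node's weight: 39 + 76 + 89 + 101 + 145 + 190 + 335 = 975 bits.

975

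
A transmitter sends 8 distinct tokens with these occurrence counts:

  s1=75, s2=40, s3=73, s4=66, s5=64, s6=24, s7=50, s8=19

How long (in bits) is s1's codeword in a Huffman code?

2

Huffman merges, smallest pair first:
combine s8(19), s6(24) → 43
combine s2(40), 43 → 83
combine s7(50), s5(64) → 114
combine s4(66), s3(73) → 139
combine s1(75), 83 → 158
combine 114, 139 → 253
combine 158, 253 → 411
s1 sits 2 levels below the root, so its codeword is 2 bits.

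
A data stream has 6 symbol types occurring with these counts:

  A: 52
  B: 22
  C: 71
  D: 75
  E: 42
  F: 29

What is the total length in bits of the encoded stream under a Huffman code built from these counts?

726

Build the Huffman tree bottom-up:
B(22) + F(29) → 51
E(42) + 51 → 93
A(52) + C(71) → 123
D(75) + 93 → 168
123 + 168 → 291
Each symbol's bit-cost is frequency × depth; summing gives 726 bits (equivalently 51 + 93 + 123 + 168 + 291).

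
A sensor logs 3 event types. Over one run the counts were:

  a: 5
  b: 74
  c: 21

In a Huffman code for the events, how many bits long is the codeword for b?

1

Huffman merges, smallest pair first:
a(5) + c(21) → 26
26 + b(74) → 100
b is a child of the root — depth 1, so its codeword is a single bit.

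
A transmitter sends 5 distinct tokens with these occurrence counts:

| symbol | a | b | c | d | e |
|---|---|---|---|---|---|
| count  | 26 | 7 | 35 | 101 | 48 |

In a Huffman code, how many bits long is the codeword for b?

Build the tree from the bottom:
b(7) + a(26) → 33
33 + c(35) → 68
e(48) + 68 → 116
d(101) + 116 → 217
b's leaf is at depth 4, giving a 4-bit codeword.

4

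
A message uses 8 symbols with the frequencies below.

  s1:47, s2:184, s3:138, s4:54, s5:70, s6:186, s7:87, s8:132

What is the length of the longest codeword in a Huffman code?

4

Merge the two lowest-weight nodes at each step:
s1(47) + s4(54) → 101
s5(70) + s7(87) → 157
101 + s8(132) → 233
s3(138) + 157 → 295
s2(184) + s6(186) → 370
233 + 295 → 528
370 + 528 → 898
Maximum depth reached is 4.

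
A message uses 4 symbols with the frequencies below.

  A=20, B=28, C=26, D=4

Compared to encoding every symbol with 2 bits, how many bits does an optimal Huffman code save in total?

4

Fixed-length: 2 bits × 78 symbols = 156 bits.
Huffman merges:
combine D(4), A(20) → 24
combine 24, C(26) → 50
combine B(28), 50 → 78
Huffman total = 24 + 50 + 78 = 152 bits.
Saving = 156 − 152 = 4 bits.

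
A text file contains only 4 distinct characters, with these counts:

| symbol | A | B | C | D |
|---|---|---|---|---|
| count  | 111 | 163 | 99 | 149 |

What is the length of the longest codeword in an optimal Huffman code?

Merge the two lowest-weight nodes at each step:
merge C(99) and A(111): 210
merge D(149) and B(163): 312
merge 210 and 312: 522
The first pair merged (C, A) ends up deepest, at depth 2.

2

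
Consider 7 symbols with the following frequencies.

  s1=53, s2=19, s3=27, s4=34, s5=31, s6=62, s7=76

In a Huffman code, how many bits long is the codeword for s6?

2

Repeatedly merge the two smallest:
merge s2(19) and s3(27): 46
merge s5(31) and s4(34): 65
merge 46 and s1(53): 99
merge s6(62) and 65: 127
merge s7(76) and 99: 175
merge 127 and 175: 302
s6 sits 2 levels below the root, so its codeword is 2 bits.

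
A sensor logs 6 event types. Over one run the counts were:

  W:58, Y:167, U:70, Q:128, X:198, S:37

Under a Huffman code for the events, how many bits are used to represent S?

4

Huffman merges, smallest pair first:
combine S(37), W(58) → 95
combine U(70), 95 → 165
combine Q(128), 165 → 293
combine Y(167), X(198) → 365
combine 293, 365 → 658
S sits 4 levels below the root, so its codeword is 4 bits.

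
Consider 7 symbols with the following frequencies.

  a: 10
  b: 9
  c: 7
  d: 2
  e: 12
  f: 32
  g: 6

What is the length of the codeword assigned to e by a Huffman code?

Repeatedly merge the two smallest:
d(2) + g(6) → 8
c(7) + 8 → 15
b(9) + a(10) → 19
e(12) + 15 → 27
19 + 27 → 46
f(32) + 46 → 78
e's leaf is at depth 3, giving a 3-bit codeword.

3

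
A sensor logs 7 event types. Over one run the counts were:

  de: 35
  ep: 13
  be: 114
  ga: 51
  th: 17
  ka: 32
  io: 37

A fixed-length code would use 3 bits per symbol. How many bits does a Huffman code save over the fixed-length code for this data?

136

Fixed-length: 3 bits × 299 symbols = 897 bits.
Huffman merges:
merge ep(13) and th(17): 30
merge 30 and ka(32): 62
merge de(35) and io(37): 72
merge ga(51) and 62: 113
merge 72 and 113: 185
merge be(114) and 185: 299
Huffman total = 30 + 62 + 72 + 113 + 185 + 299 = 761 bits.
Saving = 897 − 761 = 136 bits.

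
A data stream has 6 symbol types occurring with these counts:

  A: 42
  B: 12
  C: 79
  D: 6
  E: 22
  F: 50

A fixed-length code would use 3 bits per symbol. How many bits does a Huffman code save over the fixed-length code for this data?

153

Fixed-length: 3 bits × 211 symbols = 633 bits.
Huffman merges:
merge D(6) and B(12): 18
merge 18 and E(22): 40
merge 40 and A(42): 82
merge F(50) and C(79): 129
merge 82 and 129: 211
Huffman total = 18 + 40 + 82 + 129 + 211 = 480 bits.
Saving = 633 − 480 = 153 bits.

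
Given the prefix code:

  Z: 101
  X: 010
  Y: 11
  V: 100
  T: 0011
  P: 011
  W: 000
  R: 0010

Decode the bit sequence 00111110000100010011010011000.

Read left to right; each codeword is recognised as soon as it completes (prefix code):
  0011→T | 11→Y | 100→V | 0010→R | 0010→R | 011→P | 010→X | 011→P | 000→W
Decoded message: TYVRRPXPW

TYVRRPXPW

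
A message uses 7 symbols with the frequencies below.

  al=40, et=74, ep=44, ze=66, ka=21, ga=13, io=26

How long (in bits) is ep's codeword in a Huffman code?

Repeatedly merge the two smallest:
combine ga(13), ka(21) → 34
combine io(26), 34 → 60
combine al(40), ep(44) → 84
combine 60, ze(66) → 126
combine et(74), 84 → 158
combine 126, 158 → 284
ep sits 3 levels below the root, so its codeword is 3 bits.

3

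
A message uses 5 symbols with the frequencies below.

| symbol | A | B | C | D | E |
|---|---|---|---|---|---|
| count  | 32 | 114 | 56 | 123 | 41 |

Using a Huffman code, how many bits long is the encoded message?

805

Merge the two smallest weights repeatedly:
combine A(32), E(41) → 73
combine C(56), 73 → 129
combine B(114), D(123) → 237
combine 129, 237 → 366
The encoded length is the sum of every internal node's weight: 73 + 129 + 237 + 366 = 805 bits.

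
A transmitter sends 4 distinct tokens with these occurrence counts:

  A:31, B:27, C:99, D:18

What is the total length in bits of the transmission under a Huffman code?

Build the Huffman tree bottom-up:
D(18) + B(27) → 45
A(31) + 45 → 76
76 + C(99) → 175
Each symbol's bit-cost is frequency × depth; summing gives 296 bits (equivalently 45 + 76 + 175).

296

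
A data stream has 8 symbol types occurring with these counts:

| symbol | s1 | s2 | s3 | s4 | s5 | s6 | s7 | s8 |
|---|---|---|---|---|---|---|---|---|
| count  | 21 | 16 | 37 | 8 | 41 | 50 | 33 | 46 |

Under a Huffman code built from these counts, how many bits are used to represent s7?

Huffman merges, smallest pair first:
combine s4(8), s2(16) → 24
combine s1(21), 24 → 45
combine s7(33), s3(37) → 70
combine s5(41), 45 → 86
combine s8(46), s6(50) → 96
combine 70, 86 → 156
combine 96, 156 → 252
s7's leaf is at depth 3, giving a 3-bit codeword.

3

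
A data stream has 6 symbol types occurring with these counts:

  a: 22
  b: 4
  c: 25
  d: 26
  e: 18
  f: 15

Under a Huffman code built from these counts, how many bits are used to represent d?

Huffman merges, smallest pair first:
merge b(4) and f(15): 19
merge e(18) and 19: 37
merge a(22) and c(25): 47
merge d(26) and 37: 63
merge 47 and 63: 110
d sits 2 levels below the root, so its codeword is 2 bits.

2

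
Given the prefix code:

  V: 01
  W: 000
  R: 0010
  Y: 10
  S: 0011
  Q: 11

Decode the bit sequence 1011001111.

Read left to right; each codeword is recognised as soon as it completes (prefix code):
  10→Y | 11→Q | 0011→S | 11→Q
Decoded message: YQSQ

YQSQ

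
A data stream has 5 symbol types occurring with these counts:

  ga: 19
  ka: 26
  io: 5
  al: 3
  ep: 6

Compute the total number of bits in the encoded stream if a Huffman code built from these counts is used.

Build the Huffman tree bottom-up:
merge al(3) and io(5): 8
merge ep(6) and 8: 14
merge 14 and ga(19): 33
merge ka(26) and 33: 59
Total encoded bits = sum of merged weights = 8 + 14 + 33 + 59 = 114.

114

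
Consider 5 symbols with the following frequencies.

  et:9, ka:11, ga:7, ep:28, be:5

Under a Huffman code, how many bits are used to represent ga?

Repeatedly merge the two smallest:
merge be(5) and ga(7): 12
merge et(9) and ka(11): 20
merge 12 and 20: 32
merge ep(28) and 32: 60
ga's leaf is at depth 3, giving a 3-bit codeword.

3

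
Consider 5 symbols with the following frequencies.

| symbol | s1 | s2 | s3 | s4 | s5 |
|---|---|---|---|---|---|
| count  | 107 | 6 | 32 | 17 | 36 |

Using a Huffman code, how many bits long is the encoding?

367

Greedily combine the two least-frequent nodes:
merge s2(6) and s4(17): 23
merge 23 and s3(32): 55
merge s5(36) and 55: 91
merge 91 and s1(107): 198
Total encoded bits = sum of merged weights = 23 + 55 + 91 + 198 = 367.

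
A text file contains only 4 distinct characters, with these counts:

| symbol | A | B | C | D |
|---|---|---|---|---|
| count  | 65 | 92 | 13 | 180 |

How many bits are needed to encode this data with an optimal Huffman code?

Greedily combine the two least-frequent nodes:
merge C(13) and A(65): 78
merge 78 and B(92): 170
merge 170 and D(180): 350
The encoded length is the sum of every internal node's weight: 78 + 170 + 350 = 598 bits.

598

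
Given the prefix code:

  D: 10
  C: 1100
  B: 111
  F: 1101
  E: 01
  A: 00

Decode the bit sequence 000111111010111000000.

Read left to right; each codeword is recognised as soon as it completes (prefix code):
  00→A | 01→E | 111→B | 1101→F | 01→E | 1100→C | 00→A | 00→A
Decoded message: AEBFECAA

AEBFECAA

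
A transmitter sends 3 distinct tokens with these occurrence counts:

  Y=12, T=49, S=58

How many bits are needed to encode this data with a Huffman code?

Merge the two smallest weights repeatedly:
Y(12) + T(49) → 61
S(58) + 61 → 119
Each symbol's bit-cost is frequency × depth; summing gives 180 bits (equivalently 61 + 119).

180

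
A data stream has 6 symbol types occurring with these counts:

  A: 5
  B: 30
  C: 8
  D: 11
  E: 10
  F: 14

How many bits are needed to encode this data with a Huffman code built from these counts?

187

Merge the two smallest weights repeatedly:
combine A(5), C(8) → 13
combine E(10), D(11) → 21
combine 13, F(14) → 27
combine 21, 27 → 48
combine B(30), 48 → 78
Each symbol's bit-cost is frequency × depth; summing gives 187 bits (equivalently 13 + 21 + 27 + 48 + 78).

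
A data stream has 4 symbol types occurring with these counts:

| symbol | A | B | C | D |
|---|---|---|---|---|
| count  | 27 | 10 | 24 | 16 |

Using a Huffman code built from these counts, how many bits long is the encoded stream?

153

Greedily combine the two least-frequent nodes:
merge B(10) and D(16): 26
merge C(24) and 26: 50
merge A(27) and 50: 77
Each symbol's bit-cost is frequency × depth; summing gives 153 bits (equivalently 26 + 50 + 77).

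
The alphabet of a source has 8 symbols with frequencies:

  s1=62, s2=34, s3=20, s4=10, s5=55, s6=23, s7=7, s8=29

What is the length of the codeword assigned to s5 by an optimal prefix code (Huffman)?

Repeatedly merge the two smallest:
merge s7(7) and s4(10): 17
merge 17 and s3(20): 37
merge s6(23) and s8(29): 52
merge s2(34) and 37: 71
merge 52 and s5(55): 107
merge s1(62) and 71: 133
merge 107 and 133: 240
s5's leaf is at depth 2, giving a 2-bit codeword.

2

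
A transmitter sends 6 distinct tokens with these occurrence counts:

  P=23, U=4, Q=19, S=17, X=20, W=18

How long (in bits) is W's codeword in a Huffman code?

Repeatedly merge the two smallest:
combine U(4), S(17) → 21
combine W(18), Q(19) → 37
combine X(20), 21 → 41
combine P(23), 37 → 60
combine 41, 60 → 101
W sits 3 levels below the root, so its codeword is 3 bits.

3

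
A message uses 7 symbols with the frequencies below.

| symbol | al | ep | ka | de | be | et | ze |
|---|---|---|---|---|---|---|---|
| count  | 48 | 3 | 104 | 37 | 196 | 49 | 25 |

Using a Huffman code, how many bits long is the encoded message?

1080

Build the Huffman tree bottom-up:
merge ep(3) and ze(25): 28
merge 28 and de(37): 65
merge al(48) and et(49): 97
merge 65 and 97: 162
merge ka(104) and 162: 266
merge be(196) and 266: 462
Total encoded bits = sum of merged weights = 28 + 65 + 97 + 162 + 266 + 462 = 1080.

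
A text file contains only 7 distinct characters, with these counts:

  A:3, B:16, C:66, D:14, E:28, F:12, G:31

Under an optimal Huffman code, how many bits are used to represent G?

3

Repeatedly merge the two smallest:
merge A(3) and F(12): 15
merge D(14) and 15: 29
merge B(16) and E(28): 44
merge 29 and G(31): 60
merge 44 and 60: 104
merge C(66) and 104: 170
G sits 3 levels below the root, so its codeword is 3 bits.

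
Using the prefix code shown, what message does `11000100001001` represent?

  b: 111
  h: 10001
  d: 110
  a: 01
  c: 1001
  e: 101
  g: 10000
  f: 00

dfgc

Read left to right; each codeword is recognised as soon as it completes (prefix code):
  110→d | 00→f | 10000→g | 1001→c
Decoded message: dfgc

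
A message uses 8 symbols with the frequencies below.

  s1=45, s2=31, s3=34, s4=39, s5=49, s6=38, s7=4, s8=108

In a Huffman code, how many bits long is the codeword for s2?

4

Build the tree from the bottom:
combine s7(4), s2(31) → 35
combine s3(34), 35 → 69
combine s6(38), s4(39) → 77
combine s1(45), s5(49) → 94
combine 69, 77 → 146
combine 94, s8(108) → 202
combine 146, 202 → 348
s2 sits 4 levels below the root, so its codeword is 4 bits.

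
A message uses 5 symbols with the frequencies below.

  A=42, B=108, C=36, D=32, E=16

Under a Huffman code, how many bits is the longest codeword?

Merge the two lowest-weight nodes at each step:
E(16) + D(32) → 48
C(36) + A(42) → 78
48 + 78 → 126
B(108) + 126 → 234
Maximum depth reached is 3.

3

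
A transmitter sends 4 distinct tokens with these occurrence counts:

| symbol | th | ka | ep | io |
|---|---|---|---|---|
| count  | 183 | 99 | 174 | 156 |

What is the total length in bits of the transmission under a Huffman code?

1224

Greedily combine the two least-frequent nodes:
combine ka(99), io(156) → 255
combine ep(174), th(183) → 357
combine 255, 357 → 612
Total encoded bits = sum of merged weights = 255 + 357 + 612 = 1224.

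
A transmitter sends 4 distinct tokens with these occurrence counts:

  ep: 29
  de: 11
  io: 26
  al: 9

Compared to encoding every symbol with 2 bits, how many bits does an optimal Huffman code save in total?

9

Fixed-length: 2 bits × 75 symbols = 150 bits.
Huffman merges:
al(9) + de(11) → 20
20 + io(26) → 46
ep(29) + 46 → 75
Huffman total = 20 + 46 + 75 = 141 bits.
Saving = 150 − 141 = 9 bits.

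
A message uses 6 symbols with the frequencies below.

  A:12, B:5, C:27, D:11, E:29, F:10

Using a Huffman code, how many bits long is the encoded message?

Build the Huffman tree bottom-up:
combine B(5), F(10) → 15
combine D(11), A(12) → 23
combine 15, 23 → 38
combine C(27), E(29) → 56
combine 38, 56 → 94
Total encoded bits = sum of merged weights = 15 + 23 + 38 + 56 + 94 = 226.

226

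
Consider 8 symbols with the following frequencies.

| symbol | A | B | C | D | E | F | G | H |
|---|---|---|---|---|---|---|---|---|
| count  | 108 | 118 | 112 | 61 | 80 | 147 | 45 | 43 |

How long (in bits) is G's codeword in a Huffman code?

Huffman merges, smallest pair first:
combine H(43), G(45) → 88
combine D(61), E(80) → 141
combine 88, A(108) → 196
combine C(112), B(118) → 230
combine 141, F(147) → 288
combine 196, 230 → 426
combine 288, 426 → 714
G sits 4 levels below the root, so its codeword is 4 bits.

4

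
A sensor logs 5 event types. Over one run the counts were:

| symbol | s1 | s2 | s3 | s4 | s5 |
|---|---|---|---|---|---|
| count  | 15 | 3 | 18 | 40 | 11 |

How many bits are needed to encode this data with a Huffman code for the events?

Greedily combine the two least-frequent nodes:
merge s2(3) and s5(11): 14
merge 14 and s1(15): 29
merge s3(18) and 29: 47
merge s4(40) and 47: 87
The encoded length is the sum of every internal node's weight: 14 + 29 + 47 + 87 = 177 bits.

177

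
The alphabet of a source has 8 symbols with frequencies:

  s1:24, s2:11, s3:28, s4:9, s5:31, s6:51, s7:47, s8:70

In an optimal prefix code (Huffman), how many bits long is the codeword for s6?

2

Repeatedly merge the two smallest:
s4(9) + s2(11) → 20
20 + s1(24) → 44
s3(28) + s5(31) → 59
44 + s7(47) → 91
s6(51) + 59 → 110
s8(70) + 91 → 161
110 + 161 → 271
s6 sits 2 levels below the root, so its codeword is 2 bits.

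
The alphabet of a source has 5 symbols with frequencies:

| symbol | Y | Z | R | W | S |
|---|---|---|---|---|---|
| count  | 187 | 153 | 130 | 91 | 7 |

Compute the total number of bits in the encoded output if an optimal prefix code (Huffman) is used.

1234

Build the Huffman tree bottom-up:
S(7) + W(91) → 98
98 + R(130) → 228
Z(153) + Y(187) → 340
228 + 340 → 568
Total encoded bits = sum of merged weights = 98 + 228 + 340 + 568 = 1234.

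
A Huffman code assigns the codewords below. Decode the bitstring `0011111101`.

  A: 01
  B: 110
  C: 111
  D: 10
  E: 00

ECCA

Read left to right; each codeword is recognised as soon as it completes (prefix code):
  00→E | 111→C | 111→C | 01→A
Decoded message: ECCA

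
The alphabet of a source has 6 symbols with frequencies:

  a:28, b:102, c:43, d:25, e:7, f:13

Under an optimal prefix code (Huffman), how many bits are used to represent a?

3

Huffman merges, smallest pair first:
merge e(7) and f(13): 20
merge 20 and d(25): 45
merge a(28) and c(43): 71
merge 45 and 71: 116
merge b(102) and 116: 218
a's leaf is at depth 3, giving a 3-bit codeword.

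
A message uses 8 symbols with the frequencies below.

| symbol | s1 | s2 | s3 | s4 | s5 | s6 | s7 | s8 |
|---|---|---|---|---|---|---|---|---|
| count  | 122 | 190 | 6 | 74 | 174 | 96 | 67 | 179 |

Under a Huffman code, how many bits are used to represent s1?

3

Repeatedly merge the two smallest:
merge s3(6) and s7(67): 73
merge 73 and s4(74): 147
merge s6(96) and s1(122): 218
merge 147 and s5(174): 321
merge s8(179) and s2(190): 369
merge 218 and 321: 539
merge 369 and 539: 908
The subtree containing s1 is merged 3 times, so code length = 3.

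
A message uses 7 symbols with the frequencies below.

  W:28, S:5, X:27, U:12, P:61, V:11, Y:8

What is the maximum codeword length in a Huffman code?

4

Merge the two lowest-weight nodes at each step:
combine S(5), Y(8) → 13
combine V(11), U(12) → 23
combine 13, 23 → 36
combine X(27), W(28) → 55
combine 36, 55 → 91
combine P(61), 91 → 152
Maximum depth reached is 4.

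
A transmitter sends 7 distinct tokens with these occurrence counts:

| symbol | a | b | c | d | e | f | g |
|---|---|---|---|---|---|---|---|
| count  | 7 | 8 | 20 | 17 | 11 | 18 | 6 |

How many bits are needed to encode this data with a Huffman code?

Greedily combine the two least-frequent nodes:
g(6) + a(7) → 13
b(8) + e(11) → 19
13 + d(17) → 30
f(18) + 19 → 37
c(20) + 30 → 50
37 + 50 → 87
Each symbol's bit-cost is frequency × depth; summing gives 236 bits (equivalently 13 + 19 + 30 + 37 + 50 + 87).

236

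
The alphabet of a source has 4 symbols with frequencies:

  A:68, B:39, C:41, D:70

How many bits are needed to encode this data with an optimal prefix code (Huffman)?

Greedily combine the two least-frequent nodes:
combine B(39), C(41) → 80
combine A(68), D(70) → 138
combine 80, 138 → 218
Total encoded bits = sum of merged weights = 80 + 138 + 218 = 436.

436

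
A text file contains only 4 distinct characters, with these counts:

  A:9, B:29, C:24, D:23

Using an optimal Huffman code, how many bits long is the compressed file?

Merge the two smallest weights repeatedly:
merge A(9) and D(23): 32
merge C(24) and B(29): 53
merge 32 and 53: 85
Each symbol's bit-cost is frequency × depth; summing gives 170 bits (equivalently 32 + 53 + 85).

170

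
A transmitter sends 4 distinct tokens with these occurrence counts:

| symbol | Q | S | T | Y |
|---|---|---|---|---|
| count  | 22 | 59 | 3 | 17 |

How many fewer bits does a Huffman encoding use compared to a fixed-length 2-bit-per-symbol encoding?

Fixed-length: 2 bits × 101 symbols = 202 bits.
Huffman merges:
combine T(3), Y(17) → 20
combine 20, Q(22) → 42
combine 42, S(59) → 101
Huffman total = 20 + 42 + 101 = 163 bits.
Saving = 202 − 163 = 39 bits.

39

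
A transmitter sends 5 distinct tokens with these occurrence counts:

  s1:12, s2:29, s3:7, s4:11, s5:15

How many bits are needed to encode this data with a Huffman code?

Merge the two smallest weights repeatedly:
merge s3(7) and s4(11): 18
merge s1(12) and s5(15): 27
merge 18 and 27: 45
merge s2(29) and 45: 74
Each symbol's bit-cost is frequency × depth; summing gives 164 bits (equivalently 18 + 27 + 45 + 74).

164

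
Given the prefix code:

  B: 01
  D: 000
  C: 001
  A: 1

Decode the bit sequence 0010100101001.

Read left to right; each codeword is recognised as soon as it completes (prefix code):
  001→C | 01→B | 001→C | 01→B | 001→C
Decoded message: CBCBC

CBCBC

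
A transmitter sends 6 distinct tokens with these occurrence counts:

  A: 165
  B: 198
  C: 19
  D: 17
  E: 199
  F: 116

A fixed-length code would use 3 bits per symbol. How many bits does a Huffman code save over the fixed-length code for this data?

Fixed-length: 3 bits × 714 symbols = 2142 bits.
Huffman merges:
merge D(17) and C(19): 36
merge 36 and F(116): 152
merge 152 and A(165): 317
merge B(198) and E(199): 397
merge 317 and 397: 714
Huffman total = 36 + 152 + 317 + 397 + 714 = 1616 bits.
Saving = 2142 − 1616 = 526 bits.

526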